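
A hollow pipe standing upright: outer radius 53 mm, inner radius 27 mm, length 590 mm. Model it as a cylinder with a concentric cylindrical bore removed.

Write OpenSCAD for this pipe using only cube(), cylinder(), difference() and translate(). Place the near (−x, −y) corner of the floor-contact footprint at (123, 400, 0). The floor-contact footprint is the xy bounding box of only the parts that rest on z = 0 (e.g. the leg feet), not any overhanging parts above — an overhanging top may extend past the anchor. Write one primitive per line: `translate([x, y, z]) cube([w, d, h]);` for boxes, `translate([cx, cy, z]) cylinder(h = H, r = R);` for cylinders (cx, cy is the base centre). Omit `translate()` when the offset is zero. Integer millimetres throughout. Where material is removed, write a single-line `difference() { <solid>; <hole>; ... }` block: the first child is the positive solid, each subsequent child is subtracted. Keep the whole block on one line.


difference() { translate([176, 453, 0]) cylinder(h = 590, r = 53); translate([176, 453, 0]) cylinder(h = 590, r = 27); }


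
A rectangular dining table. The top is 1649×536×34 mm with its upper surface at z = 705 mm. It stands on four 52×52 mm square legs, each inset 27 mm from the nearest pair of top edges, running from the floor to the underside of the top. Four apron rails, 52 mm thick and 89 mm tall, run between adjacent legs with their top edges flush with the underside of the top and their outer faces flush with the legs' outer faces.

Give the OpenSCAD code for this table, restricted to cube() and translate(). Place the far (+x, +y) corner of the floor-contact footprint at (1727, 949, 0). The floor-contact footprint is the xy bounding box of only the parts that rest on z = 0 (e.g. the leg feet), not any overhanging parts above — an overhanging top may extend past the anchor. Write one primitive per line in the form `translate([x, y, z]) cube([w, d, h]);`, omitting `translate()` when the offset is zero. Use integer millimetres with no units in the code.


translate([105, 440, 671]) cube([1649, 536, 34]);
translate([132, 467, 0]) cube([52, 52, 671]);
translate([1675, 467, 0]) cube([52, 52, 671]);
translate([132, 897, 0]) cube([52, 52, 671]);
translate([1675, 897, 0]) cube([52, 52, 671]);
translate([184, 467, 582]) cube([1491, 52, 89]);
translate([184, 897, 582]) cube([1491, 52, 89]);
translate([132, 519, 582]) cube([52, 378, 89]);
translate([1675, 519, 582]) cube([52, 378, 89]);


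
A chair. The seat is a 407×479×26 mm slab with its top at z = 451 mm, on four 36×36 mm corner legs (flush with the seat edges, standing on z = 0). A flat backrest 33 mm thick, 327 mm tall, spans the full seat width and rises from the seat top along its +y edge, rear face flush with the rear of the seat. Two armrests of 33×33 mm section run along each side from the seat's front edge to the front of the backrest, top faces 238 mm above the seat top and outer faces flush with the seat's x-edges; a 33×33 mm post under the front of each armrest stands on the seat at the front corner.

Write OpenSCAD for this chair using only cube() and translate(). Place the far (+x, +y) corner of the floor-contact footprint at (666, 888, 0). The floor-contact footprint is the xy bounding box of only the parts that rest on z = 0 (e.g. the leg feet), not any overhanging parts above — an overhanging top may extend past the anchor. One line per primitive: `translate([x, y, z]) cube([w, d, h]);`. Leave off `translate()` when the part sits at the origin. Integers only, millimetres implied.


translate([259, 409, 425]) cube([407, 479, 26]);
translate([259, 409, 0]) cube([36, 36, 425]);
translate([630, 409, 0]) cube([36, 36, 425]);
translate([259, 852, 0]) cube([36, 36, 425]);
translate([630, 852, 0]) cube([36, 36, 425]);
translate([259, 855, 451]) cube([407, 33, 327]);
translate([259, 409, 656]) cube([33, 446, 33]);
translate([633, 409, 656]) cube([33, 446, 33]);
translate([259, 409, 451]) cube([33, 33, 205]);
translate([633, 409, 451]) cube([33, 33, 205]);


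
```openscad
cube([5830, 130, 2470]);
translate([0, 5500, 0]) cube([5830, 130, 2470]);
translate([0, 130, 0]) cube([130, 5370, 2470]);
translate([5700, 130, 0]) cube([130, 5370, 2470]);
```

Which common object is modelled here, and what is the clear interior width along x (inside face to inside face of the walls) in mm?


A house (or room) frame. The interior width is 5570 mm.

Four 2470 mm walls enclosing a rectangle with no floor or roof — a room or house frame. Outside width is 5830 mm and wall thickness is 130 mm, so the interior width is 5830 − 2 × 130 = 5570 mm.


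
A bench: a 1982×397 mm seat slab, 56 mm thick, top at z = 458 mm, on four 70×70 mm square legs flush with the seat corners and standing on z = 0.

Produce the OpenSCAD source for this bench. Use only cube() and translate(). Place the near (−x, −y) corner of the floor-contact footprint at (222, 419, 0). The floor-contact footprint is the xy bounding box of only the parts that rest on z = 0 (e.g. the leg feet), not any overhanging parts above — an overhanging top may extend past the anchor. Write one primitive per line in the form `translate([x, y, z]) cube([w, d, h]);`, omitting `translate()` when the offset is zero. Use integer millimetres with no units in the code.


translate([222, 419, 402]) cube([1982, 397, 56]);
translate([222, 419, 0]) cube([70, 70, 402]);
translate([222, 746, 0]) cube([70, 70, 402]);
translate([2134, 419, 0]) cube([70, 70, 402]);
translate([2134, 746, 0]) cube([70, 70, 402]);


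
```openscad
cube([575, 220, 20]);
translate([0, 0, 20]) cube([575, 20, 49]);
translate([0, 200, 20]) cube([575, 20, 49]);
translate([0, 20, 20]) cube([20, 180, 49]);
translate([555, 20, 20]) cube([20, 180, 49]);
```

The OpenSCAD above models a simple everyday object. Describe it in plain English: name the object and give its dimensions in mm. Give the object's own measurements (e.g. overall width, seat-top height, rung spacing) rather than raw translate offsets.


An open-topped rectangular box: outside dimensions 575×220×69 mm, with a uniform wall and base thickness of 20 mm. The base is a full 575×220 slab on the floor; four walls sit on top of the base. The front and back walls (the −y and +y sides) span the full width; the two side walls fit between them.


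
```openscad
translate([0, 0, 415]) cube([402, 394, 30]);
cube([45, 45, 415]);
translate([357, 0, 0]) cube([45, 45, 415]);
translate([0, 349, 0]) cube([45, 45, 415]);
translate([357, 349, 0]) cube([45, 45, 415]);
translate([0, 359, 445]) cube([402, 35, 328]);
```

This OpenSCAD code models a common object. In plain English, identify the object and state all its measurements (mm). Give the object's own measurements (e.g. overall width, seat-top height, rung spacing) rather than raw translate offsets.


A chair. The seat is a 402×394×30 mm slab with its top at z = 445 mm, on four 45×45 mm corner legs (flush with the seat edges, standing on z = 0). A flat backrest 35 mm thick, 328 mm tall, spans the full seat width and rises from the seat top along its +y edge, rear face flush with the rear of the seat.


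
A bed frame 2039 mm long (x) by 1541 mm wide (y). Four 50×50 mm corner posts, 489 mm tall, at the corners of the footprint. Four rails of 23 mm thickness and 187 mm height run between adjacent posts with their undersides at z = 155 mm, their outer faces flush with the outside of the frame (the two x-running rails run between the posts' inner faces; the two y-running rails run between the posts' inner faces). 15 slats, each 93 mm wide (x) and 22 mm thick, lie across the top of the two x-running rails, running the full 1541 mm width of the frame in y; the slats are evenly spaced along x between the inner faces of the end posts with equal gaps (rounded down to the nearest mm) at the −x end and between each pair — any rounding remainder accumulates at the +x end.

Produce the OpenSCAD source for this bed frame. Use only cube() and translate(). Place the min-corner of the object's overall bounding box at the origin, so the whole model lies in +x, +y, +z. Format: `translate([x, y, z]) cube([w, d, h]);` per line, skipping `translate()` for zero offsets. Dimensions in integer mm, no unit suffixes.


cube([50, 50, 489]);
translate([0, 1491, 0]) cube([50, 50, 489]);
translate([1989, 0, 0]) cube([50, 50, 489]);
translate([1989, 1491, 0]) cube([50, 50, 489]);
translate([50, 0, 155]) cube([1939, 23, 187]);
translate([50, 1518, 155]) cube([1939, 23, 187]);
translate([0, 50, 155]) cube([23, 1441, 187]);
translate([2016, 50, 155]) cube([23, 1441, 187]);
translate([84, 0, 342]) cube([93, 1541, 22]);
translate([211, 0, 342]) cube([93, 1541, 22]);
translate([338, 0, 342]) cube([93, 1541, 22]);
translate([465, 0, 342]) cube([93, 1541, 22]);
translate([592, 0, 342]) cube([93, 1541, 22]);
translate([719, 0, 342]) cube([93, 1541, 22]);
translate([846, 0, 342]) cube([93, 1541, 22]);
translate([973, 0, 342]) cube([93, 1541, 22]);
translate([1100, 0, 342]) cube([93, 1541, 22]);
translate([1227, 0, 342]) cube([93, 1541, 22]);
translate([1354, 0, 342]) cube([93, 1541, 22]);
translate([1481, 0, 342]) cube([93, 1541, 22]);
translate([1608, 0, 342]) cube([93, 1541, 22]);
translate([1735, 0, 342]) cube([93, 1541, 22]);
translate([1862, 0, 342]) cube([93, 1541, 22]);


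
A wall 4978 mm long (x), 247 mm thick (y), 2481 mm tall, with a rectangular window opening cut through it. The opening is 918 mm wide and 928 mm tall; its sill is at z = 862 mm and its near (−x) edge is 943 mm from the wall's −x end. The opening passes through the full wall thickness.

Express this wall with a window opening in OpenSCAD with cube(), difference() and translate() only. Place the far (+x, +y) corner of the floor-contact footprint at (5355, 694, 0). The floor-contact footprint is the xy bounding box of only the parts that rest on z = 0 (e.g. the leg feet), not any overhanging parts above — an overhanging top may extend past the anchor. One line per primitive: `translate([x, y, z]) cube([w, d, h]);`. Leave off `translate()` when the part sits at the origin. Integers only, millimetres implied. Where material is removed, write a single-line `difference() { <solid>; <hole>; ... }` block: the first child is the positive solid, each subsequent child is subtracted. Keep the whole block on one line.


difference() { translate([377, 447, 0]) cube([4978, 247, 2481]); translate([1320, 447, 862]) cube([918, 247, 928]); }


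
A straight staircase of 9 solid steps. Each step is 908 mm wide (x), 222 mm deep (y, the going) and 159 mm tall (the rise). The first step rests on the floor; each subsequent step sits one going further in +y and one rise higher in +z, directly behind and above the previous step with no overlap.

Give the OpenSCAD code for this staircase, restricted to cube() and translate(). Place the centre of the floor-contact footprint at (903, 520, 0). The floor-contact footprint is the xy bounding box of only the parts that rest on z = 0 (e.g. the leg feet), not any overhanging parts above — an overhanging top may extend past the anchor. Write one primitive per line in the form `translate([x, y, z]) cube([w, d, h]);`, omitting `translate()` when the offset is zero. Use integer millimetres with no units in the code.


translate([449, 409, 0]) cube([908, 222, 159]);
translate([449, 631, 159]) cube([908, 222, 159]);
translate([449, 853, 318]) cube([908, 222, 159]);
translate([449, 1075, 477]) cube([908, 222, 159]);
translate([449, 1297, 636]) cube([908, 222, 159]);
translate([449, 1519, 795]) cube([908, 222, 159]);
translate([449, 1741, 954]) cube([908, 222, 159]);
translate([449, 1963, 1113]) cube([908, 222, 159]);
translate([449, 2185, 1272]) cube([908, 222, 159]);


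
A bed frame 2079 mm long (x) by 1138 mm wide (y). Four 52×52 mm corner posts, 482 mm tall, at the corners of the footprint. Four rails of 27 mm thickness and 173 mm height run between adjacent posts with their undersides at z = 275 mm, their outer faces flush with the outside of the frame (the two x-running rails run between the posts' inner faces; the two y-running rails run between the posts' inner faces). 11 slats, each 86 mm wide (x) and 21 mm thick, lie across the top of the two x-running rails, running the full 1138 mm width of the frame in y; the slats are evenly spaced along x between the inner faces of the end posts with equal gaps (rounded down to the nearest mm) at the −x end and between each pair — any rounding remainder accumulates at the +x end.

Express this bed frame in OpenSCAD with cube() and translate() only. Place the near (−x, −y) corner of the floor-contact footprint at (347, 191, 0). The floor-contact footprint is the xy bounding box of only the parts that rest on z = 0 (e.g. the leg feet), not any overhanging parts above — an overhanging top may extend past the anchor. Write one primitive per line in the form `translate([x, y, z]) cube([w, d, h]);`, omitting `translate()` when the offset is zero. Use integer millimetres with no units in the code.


translate([347, 191, 0]) cube([52, 52, 482]);
translate([347, 1277, 0]) cube([52, 52, 482]);
translate([2374, 191, 0]) cube([52, 52, 482]);
translate([2374, 1277, 0]) cube([52, 52, 482]);
translate([399, 191, 275]) cube([1975, 27, 173]);
translate([399, 1302, 275]) cube([1975, 27, 173]);
translate([347, 243, 275]) cube([27, 1034, 173]);
translate([2399, 243, 275]) cube([27, 1034, 173]);
translate([484, 191, 448]) cube([86, 1138, 21]);
translate([655, 191, 448]) cube([86, 1138, 21]);
translate([826, 191, 448]) cube([86, 1138, 21]);
translate([997, 191, 448]) cube([86, 1138, 21]);
translate([1168, 191, 448]) cube([86, 1138, 21]);
translate([1339, 191, 448]) cube([86, 1138, 21]);
translate([1510, 191, 448]) cube([86, 1138, 21]);
translate([1681, 191, 448]) cube([86, 1138, 21]);
translate([1852, 191, 448]) cube([86, 1138, 21]);
translate([2023, 191, 448]) cube([86, 1138, 21]);
translate([2194, 191, 448]) cube([86, 1138, 21]);


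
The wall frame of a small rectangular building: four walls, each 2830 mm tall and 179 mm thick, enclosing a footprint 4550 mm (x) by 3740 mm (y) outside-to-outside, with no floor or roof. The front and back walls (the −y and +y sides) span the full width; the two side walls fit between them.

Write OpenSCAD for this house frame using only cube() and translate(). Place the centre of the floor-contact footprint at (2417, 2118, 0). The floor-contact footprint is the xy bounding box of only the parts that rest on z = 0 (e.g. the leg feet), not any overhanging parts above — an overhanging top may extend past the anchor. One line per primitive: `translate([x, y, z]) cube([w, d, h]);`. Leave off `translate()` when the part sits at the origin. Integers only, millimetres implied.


translate([142, 248, 0]) cube([4550, 179, 2830]);
translate([142, 3809, 0]) cube([4550, 179, 2830]);
translate([142, 427, 0]) cube([179, 3382, 2830]);
translate([4513, 427, 0]) cube([179, 3382, 2830]);


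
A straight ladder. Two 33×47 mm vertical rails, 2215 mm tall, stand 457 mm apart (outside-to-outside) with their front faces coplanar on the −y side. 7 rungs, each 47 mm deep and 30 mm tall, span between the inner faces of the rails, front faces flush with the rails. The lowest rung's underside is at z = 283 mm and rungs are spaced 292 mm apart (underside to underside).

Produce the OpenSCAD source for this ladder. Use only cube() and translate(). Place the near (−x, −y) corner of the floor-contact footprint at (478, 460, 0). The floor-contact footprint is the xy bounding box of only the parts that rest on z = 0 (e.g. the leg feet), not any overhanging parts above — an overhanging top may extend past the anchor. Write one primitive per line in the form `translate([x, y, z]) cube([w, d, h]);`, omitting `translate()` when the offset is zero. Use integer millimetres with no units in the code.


// rung span = 457 - 2*33 = 391
// rung[k] z = 283 + k*292
translate([478, 460, 0]) cube([33, 47, 2215]);
translate([902, 460, 0]) cube([33, 47, 2215]);
translate([511, 460, 283]) cube([391, 47, 30]);
translate([511, 460, 575]) cube([391, 47, 30]);
translate([511, 460, 867]) cube([391, 47, 30]);
translate([511, 460, 1159]) cube([391, 47, 30]);
translate([511, 460, 1451]) cube([391, 47, 30]);
translate([511, 460, 1743]) cube([391, 47, 30]);
translate([511, 460, 2035]) cube([391, 47, 30]);


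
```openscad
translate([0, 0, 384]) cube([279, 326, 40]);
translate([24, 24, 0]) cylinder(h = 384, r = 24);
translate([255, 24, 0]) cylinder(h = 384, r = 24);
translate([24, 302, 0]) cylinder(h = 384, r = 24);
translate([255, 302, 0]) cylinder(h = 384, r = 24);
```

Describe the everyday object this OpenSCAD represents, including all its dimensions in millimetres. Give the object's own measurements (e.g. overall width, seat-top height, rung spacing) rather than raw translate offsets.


A simple wooden stool: a rectangular seat 279 mm (x) by 326 mm (y), 40 mm thick, top face at z = 424 mm, on four round legs, each 48 mm in diameter. The legs rest on z = 0, each leg's axis is inset half a diameter from the nearest pair of seat edges (so the leg's bounding box is flush with the corner).


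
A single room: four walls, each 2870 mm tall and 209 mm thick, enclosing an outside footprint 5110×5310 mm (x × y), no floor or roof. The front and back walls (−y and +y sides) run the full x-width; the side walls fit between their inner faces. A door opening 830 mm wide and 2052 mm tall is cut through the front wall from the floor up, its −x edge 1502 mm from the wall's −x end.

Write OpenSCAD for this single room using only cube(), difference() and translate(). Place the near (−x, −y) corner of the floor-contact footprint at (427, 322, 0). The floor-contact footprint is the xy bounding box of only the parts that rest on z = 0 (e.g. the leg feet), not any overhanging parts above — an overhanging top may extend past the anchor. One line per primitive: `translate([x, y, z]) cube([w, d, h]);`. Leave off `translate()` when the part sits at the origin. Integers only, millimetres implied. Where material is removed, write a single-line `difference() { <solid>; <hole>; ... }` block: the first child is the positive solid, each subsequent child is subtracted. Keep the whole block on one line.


difference() { translate([427, 322, 0]) cube([5110, 209, 2870]); translate([1929, 322, 0]) cube([830, 209, 2052]); }
translate([427, 5423, 0]) cube([5110, 209, 2870]);
translate([427, 531, 0]) cube([209, 4892, 2870]);
translate([5328, 531, 0]) cube([209, 4892, 2870]);


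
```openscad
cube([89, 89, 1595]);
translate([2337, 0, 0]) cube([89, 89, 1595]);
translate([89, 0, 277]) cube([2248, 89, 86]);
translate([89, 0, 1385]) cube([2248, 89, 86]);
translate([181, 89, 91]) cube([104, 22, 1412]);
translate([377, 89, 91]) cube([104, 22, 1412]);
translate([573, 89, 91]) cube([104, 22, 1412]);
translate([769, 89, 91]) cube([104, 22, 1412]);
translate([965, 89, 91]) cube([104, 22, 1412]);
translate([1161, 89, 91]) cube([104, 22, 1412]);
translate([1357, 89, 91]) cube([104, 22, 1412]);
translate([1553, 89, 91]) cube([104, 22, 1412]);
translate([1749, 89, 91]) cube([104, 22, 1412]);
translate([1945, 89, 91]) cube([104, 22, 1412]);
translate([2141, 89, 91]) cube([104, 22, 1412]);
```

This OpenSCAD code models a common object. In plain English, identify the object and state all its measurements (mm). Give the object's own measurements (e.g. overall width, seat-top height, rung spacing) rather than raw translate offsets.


A fence section. Two 89×89 mm posts, 1595 mm tall, stand on the floor with a clear span of 2248 mm between their inner faces. Two horizontal rails of 89×86 mm section span the gap between the posts with their undersides at z = 277 mm and z = 1385 mm, flush with the posts' −y face. 11 pickets, each 104 mm wide, 22 mm thick and 1412 mm tall, are fixed to the +y face of the rails with their bottoms at z = 91 mm, spaced across the span with a 92 mm gap after the −x post and between neighbouring pickets and before the +x post.


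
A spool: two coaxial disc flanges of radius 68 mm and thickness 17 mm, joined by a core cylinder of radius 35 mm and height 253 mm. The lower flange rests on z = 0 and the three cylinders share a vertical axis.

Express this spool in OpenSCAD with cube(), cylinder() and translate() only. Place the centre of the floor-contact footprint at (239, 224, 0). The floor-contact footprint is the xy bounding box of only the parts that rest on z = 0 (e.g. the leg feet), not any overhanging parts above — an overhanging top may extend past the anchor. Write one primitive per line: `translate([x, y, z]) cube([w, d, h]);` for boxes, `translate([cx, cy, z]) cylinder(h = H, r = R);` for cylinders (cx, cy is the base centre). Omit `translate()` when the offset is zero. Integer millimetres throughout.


translate([239, 224, 0]) cylinder(h = 17, r = 68);
translate([239, 224, 17]) cylinder(h = 253, r = 35);
translate([239, 224, 270]) cylinder(h = 17, r = 68);


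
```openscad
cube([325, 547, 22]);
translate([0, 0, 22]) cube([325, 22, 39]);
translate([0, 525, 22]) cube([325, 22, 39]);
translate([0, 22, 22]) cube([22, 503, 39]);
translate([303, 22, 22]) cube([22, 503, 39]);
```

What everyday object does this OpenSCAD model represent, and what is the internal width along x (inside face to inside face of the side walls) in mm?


An open box. The internal width is 281 mm.

A 325×547 base slab with four walls standing on it — an open box. The base is 325 mm wide and the walls are 22 mm thick, so the internal width is 325 − 2 × 22 = 281 mm.


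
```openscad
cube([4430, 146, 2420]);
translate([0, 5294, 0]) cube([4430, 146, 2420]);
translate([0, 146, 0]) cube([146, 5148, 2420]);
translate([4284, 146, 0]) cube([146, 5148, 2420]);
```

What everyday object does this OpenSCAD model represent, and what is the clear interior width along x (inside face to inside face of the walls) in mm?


A house (or room) frame. The interior width is 4138 mm.

Four 2420 mm walls enclosing a rectangle with no floor or roof — a room or house frame. Outside width is 4430 mm and wall thickness is 146 mm, so the interior width is 4430 − 2 × 146 = 4138 mm.


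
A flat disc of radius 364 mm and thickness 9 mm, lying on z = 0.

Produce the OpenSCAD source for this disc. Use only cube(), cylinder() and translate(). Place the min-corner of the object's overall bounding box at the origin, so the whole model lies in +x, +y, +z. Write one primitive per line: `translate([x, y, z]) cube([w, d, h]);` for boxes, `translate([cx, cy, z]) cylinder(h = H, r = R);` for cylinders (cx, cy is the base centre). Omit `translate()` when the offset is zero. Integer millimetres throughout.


translate([364, 364, 0]) cylinder(h = 9, r = 364);


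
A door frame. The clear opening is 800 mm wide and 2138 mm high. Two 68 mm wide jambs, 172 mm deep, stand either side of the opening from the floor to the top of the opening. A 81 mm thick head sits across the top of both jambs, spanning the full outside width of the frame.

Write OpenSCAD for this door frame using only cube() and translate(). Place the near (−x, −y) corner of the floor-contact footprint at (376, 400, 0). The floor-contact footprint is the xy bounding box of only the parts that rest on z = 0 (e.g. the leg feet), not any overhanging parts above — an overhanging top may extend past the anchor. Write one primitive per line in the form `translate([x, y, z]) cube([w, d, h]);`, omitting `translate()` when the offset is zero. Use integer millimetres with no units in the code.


translate([376, 400, 0]) cube([68, 172, 2138]);
translate([1244, 400, 0]) cube([68, 172, 2138]);
translate([376, 400, 2138]) cube([936, 172, 81]);


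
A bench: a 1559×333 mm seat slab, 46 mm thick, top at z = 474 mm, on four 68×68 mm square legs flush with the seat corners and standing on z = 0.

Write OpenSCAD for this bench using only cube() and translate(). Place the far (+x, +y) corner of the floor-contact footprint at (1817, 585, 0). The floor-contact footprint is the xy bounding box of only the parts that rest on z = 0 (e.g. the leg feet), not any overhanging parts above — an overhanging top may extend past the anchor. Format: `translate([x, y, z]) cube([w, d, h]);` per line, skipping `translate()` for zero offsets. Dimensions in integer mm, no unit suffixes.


translate([258, 252, 428]) cube([1559, 333, 46]);
translate([258, 252, 0]) cube([68, 68, 428]);
translate([258, 517, 0]) cube([68, 68, 428]);
translate([1749, 252, 0]) cube([68, 68, 428]);
translate([1749, 517, 0]) cube([68, 68, 428]);


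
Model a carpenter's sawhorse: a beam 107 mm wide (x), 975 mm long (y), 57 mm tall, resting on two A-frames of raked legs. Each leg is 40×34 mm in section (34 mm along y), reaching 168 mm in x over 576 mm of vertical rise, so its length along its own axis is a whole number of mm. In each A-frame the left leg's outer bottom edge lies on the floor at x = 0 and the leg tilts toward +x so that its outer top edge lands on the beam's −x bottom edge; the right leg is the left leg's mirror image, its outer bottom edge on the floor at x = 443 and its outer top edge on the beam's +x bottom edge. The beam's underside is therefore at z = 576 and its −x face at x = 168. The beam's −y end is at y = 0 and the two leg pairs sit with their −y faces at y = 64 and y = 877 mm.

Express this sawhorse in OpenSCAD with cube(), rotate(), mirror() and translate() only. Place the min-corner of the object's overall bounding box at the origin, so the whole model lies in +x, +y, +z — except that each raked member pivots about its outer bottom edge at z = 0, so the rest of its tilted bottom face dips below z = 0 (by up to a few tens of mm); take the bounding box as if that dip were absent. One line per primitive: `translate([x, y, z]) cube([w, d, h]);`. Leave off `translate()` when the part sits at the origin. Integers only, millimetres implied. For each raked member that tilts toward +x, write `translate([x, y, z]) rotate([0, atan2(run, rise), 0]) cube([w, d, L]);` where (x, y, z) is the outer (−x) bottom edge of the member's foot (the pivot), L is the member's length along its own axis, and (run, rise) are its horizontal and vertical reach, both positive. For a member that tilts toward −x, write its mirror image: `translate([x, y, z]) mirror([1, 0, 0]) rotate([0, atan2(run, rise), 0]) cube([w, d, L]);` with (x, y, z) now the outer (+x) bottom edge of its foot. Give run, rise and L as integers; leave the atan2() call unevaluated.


translate([168, 0, 576]) cube([107, 975, 57]);
translate([0, 64, 0]) rotate([0, atan2(168, 576), 0]) cube([40, 34, 600]);
translate([443, 64, 0]) mirror([1, 0, 0]) rotate([0, atan2(168, 576), 0]) cube([40, 34, 600]);
translate([0, 877, 0]) rotate([0, atan2(168, 576), 0]) cube([40, 34, 600]);
translate([443, 877, 0]) mirror([1, 0, 0]) rotate([0, atan2(168, 576), 0]) cube([40, 34, 600]);


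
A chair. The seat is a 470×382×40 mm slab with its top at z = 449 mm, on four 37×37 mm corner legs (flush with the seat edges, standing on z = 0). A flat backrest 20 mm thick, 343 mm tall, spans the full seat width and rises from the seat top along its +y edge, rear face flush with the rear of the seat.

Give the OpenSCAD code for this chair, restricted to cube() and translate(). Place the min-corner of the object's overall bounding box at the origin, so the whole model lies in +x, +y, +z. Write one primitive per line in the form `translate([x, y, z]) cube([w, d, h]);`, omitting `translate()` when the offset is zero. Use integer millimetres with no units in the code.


translate([0, 0, 409]) cube([470, 382, 40]);
cube([37, 37, 409]);
translate([433, 0, 0]) cube([37, 37, 409]);
translate([0, 345, 0]) cube([37, 37, 409]);
translate([433, 345, 0]) cube([37, 37, 409]);
translate([0, 362, 449]) cube([470, 20, 343]);


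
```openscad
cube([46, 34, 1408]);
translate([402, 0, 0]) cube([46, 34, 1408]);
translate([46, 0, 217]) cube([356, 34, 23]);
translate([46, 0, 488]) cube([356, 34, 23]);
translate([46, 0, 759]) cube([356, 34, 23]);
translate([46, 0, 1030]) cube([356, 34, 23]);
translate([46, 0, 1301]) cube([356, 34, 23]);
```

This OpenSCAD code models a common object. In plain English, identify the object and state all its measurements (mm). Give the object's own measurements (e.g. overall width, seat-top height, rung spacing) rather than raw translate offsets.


A straight ladder. Two 46×34 mm vertical rails, 1408 mm tall, stand 448 mm apart (outside-to-outside) with their front faces coplanar on the −y side. 5 rungs, each 34 mm deep and 23 mm tall, span between the inner faces of the rails, front faces flush with the rails. The lowest rung's underside is at z = 217 mm and rungs are spaced 271 mm apart (underside to underside).


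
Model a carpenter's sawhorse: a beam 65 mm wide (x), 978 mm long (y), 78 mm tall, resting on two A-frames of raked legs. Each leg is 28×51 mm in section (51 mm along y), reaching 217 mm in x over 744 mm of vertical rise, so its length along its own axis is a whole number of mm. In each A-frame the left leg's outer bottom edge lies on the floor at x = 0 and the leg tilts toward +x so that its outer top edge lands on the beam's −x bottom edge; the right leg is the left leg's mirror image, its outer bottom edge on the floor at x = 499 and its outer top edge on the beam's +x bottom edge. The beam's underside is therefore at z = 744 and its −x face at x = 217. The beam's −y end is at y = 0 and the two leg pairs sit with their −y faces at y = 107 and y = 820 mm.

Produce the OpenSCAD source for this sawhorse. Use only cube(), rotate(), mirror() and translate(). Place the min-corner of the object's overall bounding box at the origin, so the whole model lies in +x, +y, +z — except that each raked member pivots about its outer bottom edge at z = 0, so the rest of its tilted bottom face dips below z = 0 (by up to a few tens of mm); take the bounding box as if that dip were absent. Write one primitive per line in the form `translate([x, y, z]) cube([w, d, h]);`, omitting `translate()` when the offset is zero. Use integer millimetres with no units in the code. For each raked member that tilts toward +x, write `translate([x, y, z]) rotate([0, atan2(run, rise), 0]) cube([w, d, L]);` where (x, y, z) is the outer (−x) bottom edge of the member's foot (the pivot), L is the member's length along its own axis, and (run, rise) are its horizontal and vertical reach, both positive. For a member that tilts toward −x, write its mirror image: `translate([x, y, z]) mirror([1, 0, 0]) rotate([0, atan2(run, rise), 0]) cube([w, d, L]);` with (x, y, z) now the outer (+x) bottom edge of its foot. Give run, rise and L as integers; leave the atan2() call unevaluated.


translate([217, 0, 744]) cube([65, 978, 78]);
translate([0, 107, 0]) rotate([0, atan2(217, 744), 0]) cube([28, 51, 775]);
translate([499, 107, 0]) mirror([1, 0, 0]) rotate([0, atan2(217, 744), 0]) cube([28, 51, 775]);
translate([0, 820, 0]) rotate([0, atan2(217, 744), 0]) cube([28, 51, 775]);
translate([499, 820, 0]) mirror([1, 0, 0]) rotate([0, atan2(217, 744), 0]) cube([28, 51, 775]);


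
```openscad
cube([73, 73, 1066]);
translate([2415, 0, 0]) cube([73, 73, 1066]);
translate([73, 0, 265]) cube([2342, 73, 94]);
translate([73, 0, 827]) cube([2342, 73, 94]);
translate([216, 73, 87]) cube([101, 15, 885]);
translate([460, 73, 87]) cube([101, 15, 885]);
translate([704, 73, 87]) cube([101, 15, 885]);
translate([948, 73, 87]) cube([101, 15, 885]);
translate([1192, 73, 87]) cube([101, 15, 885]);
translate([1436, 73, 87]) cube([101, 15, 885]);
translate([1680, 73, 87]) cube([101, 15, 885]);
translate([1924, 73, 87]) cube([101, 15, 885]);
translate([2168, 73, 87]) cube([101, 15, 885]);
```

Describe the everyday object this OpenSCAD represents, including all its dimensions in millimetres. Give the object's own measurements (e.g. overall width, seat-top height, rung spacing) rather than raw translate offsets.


A fence section. Two 73×73 mm posts, 1066 mm tall, stand on the floor with a clear span of 2342 mm between their inner faces. Two horizontal rails of 73×94 mm section span the gap between the posts with their undersides at z = 265 mm and z = 827 mm, flush with the posts' −y face. 9 pickets, each 101 mm wide, 15 mm thick and 885 mm tall, are fixed to the +y face of the rails with their bottoms at z = 87 mm, spaced across the span with a 143 mm gap after the −x post and between neighbouring pickets, with 146 mm left before the +x post.


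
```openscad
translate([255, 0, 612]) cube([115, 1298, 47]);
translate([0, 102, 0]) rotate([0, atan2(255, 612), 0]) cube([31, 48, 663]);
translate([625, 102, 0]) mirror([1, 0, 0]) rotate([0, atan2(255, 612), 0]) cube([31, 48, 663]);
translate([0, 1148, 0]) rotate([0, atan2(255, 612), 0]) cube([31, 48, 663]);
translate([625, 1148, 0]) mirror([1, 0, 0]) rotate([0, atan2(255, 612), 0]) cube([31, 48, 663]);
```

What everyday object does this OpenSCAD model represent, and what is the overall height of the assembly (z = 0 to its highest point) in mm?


A sawhorse. The overall height is 659 mm.

A beam across two mirrored pairs of raked legs — a sawhorse. The beam's underside is at z = 612 (matching the legs' vertical rise in atan2(255, 612)) and the beam is 47 mm tall, so its top is at 612 + 47 = 659 mm. The raked legs top out at the beam's underside, so that is the highest point.


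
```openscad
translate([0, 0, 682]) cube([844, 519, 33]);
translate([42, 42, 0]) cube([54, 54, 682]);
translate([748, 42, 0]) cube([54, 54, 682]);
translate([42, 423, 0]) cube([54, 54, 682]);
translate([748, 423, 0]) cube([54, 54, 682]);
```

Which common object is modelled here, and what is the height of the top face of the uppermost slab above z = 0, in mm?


A table. The table height is 715 mm.

A 844×519×33 slab sits at z = 682 on four 54 mm square posts — a table. The top surface is at 682 + 33 = 715 mm.


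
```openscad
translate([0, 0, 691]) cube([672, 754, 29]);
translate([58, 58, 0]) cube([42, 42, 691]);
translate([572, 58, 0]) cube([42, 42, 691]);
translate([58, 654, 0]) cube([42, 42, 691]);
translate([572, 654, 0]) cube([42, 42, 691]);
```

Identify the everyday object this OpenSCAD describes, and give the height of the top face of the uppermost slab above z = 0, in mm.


A table. The table height is 720 mm.

A 672×754×29 slab sits at z = 691 on four 42 mm square posts — a table. The top surface is at 691 + 29 = 720 mm.


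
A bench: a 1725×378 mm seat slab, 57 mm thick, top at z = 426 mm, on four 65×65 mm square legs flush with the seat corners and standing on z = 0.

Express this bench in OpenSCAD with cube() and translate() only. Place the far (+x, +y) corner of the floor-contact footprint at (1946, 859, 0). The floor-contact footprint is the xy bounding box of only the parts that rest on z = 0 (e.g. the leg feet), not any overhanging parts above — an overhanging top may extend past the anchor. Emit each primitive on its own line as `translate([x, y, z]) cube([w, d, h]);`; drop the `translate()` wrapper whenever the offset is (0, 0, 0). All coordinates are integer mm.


translate([221, 481, 369]) cube([1725, 378, 57]);
translate([221, 481, 0]) cube([65, 65, 369]);
translate([221, 794, 0]) cube([65, 65, 369]);
translate([1881, 481, 0]) cube([65, 65, 369]);
translate([1881, 794, 0]) cube([65, 65, 369]);


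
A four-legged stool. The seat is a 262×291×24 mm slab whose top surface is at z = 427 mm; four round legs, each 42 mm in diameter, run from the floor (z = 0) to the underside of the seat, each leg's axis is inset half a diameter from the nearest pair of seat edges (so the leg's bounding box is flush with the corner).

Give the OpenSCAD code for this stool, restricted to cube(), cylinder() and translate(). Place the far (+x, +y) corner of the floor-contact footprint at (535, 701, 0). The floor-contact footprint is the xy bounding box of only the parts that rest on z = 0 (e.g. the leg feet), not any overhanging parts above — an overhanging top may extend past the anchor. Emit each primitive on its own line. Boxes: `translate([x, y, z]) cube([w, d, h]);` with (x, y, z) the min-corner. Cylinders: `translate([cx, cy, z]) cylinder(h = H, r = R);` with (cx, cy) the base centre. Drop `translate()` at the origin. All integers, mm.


translate([273, 410, 403]) cube([262, 291, 24]);
translate([294, 431, 0]) cylinder(h = 403, r = 21);
translate([514, 431, 0]) cylinder(h = 403, r = 21);
translate([294, 680, 0]) cylinder(h = 403, r = 21);
translate([514, 680, 0]) cylinder(h = 403, r = 21);


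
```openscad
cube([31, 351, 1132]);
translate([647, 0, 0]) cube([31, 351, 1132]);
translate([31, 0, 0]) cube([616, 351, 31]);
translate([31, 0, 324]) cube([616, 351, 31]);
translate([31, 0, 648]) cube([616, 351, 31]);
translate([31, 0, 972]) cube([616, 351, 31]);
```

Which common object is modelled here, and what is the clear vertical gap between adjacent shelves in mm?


A bookshelf. The clear shelf gap is 293 mm.

Two tall side panels with 4 horizontal boards between them — a bookshelf. The first two shelf undersides are at z = 0 and z = 324; with shelf thickness 31, the clear gap is 324 − 0 − 31 = 293 mm.


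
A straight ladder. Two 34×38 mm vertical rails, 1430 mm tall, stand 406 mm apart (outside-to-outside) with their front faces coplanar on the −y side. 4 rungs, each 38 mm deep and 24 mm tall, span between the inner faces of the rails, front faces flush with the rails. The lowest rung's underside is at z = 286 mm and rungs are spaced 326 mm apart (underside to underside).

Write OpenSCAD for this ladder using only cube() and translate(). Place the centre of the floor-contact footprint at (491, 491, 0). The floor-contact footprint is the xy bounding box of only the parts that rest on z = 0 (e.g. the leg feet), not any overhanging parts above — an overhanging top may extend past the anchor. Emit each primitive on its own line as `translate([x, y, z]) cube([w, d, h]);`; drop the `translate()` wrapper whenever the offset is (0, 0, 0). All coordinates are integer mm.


translate([288, 472, 0]) cube([34, 38, 1430]);
translate([660, 472, 0]) cube([34, 38, 1430]);
translate([322, 472, 286]) cube([338, 38, 24]);
translate([322, 472, 612]) cube([338, 38, 24]);
translate([322, 472, 938]) cube([338, 38, 24]);
translate([322, 472, 1264]) cube([338, 38, 24]);


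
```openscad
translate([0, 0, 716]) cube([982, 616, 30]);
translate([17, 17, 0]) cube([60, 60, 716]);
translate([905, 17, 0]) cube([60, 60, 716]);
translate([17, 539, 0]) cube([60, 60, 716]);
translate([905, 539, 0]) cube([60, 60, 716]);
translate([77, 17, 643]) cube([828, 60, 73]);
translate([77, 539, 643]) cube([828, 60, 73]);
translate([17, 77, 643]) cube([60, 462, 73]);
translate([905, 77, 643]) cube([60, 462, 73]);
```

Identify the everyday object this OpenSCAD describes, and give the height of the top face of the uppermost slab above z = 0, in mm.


A table. The table height is 746 mm.

A 982×616×30 slab sits at z = 716 on four 60 mm square posts — a table. The top surface is at 716 + 30 = 746 mm.


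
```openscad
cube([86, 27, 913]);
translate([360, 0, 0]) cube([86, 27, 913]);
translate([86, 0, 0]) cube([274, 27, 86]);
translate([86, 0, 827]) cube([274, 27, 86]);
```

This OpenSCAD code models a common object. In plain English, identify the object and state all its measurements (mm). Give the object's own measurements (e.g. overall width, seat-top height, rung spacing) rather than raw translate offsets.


A rectangular picture frame lying in the x–z plane (depth along y). The opening is 274 mm wide (x) by 741 mm tall (z), surrounded by a border 86 mm wide on all four sides. The frame is 27 mm deep and is made of two full-height vertical stiles with two horizontal rails fitted between them.


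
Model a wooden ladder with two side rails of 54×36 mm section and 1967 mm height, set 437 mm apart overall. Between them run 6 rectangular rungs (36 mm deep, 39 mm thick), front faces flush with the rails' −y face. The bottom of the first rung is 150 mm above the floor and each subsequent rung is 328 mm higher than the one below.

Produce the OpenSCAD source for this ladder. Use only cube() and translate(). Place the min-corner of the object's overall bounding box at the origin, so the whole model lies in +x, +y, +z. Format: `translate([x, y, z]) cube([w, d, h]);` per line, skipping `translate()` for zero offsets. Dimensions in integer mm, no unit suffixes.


cube([54, 36, 1967]);
translate([383, 0, 0]) cube([54, 36, 1967]);
translate([54, 0, 150]) cube([329, 36, 39]);
translate([54, 0, 478]) cube([329, 36, 39]);
translate([54, 0, 806]) cube([329, 36, 39]);
translate([54, 0, 1134]) cube([329, 36, 39]);
translate([54, 0, 1462]) cube([329, 36, 39]);
translate([54, 0, 1790]) cube([329, 36, 39]);
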